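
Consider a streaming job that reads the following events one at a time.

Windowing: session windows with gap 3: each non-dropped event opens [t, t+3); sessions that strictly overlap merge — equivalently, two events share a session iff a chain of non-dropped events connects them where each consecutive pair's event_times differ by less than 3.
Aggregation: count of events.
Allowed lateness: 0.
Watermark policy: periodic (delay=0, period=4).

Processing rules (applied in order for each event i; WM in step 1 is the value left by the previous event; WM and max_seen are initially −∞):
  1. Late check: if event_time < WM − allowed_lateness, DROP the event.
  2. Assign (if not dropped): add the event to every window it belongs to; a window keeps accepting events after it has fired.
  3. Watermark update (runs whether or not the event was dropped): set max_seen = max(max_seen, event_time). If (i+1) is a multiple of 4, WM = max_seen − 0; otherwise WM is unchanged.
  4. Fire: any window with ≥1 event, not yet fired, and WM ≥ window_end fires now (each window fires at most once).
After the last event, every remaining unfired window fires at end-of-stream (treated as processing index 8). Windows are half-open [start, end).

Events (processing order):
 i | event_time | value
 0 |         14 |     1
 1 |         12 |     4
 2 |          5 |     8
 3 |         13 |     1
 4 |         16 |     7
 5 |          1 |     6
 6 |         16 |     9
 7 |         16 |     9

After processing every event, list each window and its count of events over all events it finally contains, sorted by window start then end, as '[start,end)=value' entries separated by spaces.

i=0 t=14 v=1: → [14,17); WM=−∞
i=1 t=12 v=4: → [12,17); WM=−∞
i=2 t=5 v=8: → [5,8); WM=−∞
i=3 t=13 v=1: → [12,17); WM=14
i=4 t=16 v=7: → [12,19); WM=14
i=5 t=1 v=6: DROP (t<14-0); WM=14
i=6 t=16 v=9: → [12,19); WM=14
i=7 t=16 v=9: → [12,19); WM=16

[5,8)=1 [12,19)=6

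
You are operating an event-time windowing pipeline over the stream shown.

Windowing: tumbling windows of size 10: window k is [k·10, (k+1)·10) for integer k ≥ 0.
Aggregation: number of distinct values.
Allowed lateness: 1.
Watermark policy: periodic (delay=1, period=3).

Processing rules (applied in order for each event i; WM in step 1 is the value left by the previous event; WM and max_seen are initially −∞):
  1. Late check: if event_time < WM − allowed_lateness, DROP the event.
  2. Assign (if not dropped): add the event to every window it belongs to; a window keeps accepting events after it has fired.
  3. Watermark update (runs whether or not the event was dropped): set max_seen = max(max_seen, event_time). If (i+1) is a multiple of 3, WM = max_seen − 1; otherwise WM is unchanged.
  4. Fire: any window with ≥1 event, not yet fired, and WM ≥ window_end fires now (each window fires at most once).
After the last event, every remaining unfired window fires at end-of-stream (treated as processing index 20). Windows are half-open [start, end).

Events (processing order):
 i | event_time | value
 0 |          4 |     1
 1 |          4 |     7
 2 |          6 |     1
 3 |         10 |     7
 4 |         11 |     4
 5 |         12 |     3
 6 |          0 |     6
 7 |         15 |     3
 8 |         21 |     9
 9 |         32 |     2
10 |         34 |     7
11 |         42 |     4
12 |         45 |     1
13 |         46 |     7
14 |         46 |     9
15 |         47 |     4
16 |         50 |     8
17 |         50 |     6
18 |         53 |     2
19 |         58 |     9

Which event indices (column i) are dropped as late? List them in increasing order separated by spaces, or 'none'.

i=0 t=4 v=1: → [0,10); WM=−∞
i=1 t=4 v=7: → [0,10); WM=−∞
i=2 t=6 v=1: → [0,10); WM=5
i=3 t=10 v=7: → [10,20); WM=5
i=4 t=11 v=4: → [10,20); WM=5
i=5 t=12 v=3: → [10,20); WM=11; [0,10) fires=2
i=6 t=0 v=6: DROP (t<11-1); WM=11
i=7 t=15 v=3: → [10,20); WM=11
i=8 t=21 v=9: → [20,30); WM=20; [10,20) fires=3
i=9 t=32 v=2: → [30,40); WM=20
i=10 t=34 v=7: → [30,40); WM=20
i=11 t=42 v=4: → [40,50); WM=41; [20,30) fires=1 [30,40) fires=2
i=12 t=45 v=1: → [40,50); WM=41
i=13 t=46 v=7: → [40,50); WM=41
i=14 t=46 v=9: → [40,50); WM=45
i=15 t=47 v=4: → [40,50); WM=45
i=16 t=50 v=8: → [50,60); WM=45
i=17 t=50 v=6: → [50,60); WM=49
i=18 t=53 v=2: → [50,60); WM=49
i=19 t=58 v=9: → [50,60); WM=49

6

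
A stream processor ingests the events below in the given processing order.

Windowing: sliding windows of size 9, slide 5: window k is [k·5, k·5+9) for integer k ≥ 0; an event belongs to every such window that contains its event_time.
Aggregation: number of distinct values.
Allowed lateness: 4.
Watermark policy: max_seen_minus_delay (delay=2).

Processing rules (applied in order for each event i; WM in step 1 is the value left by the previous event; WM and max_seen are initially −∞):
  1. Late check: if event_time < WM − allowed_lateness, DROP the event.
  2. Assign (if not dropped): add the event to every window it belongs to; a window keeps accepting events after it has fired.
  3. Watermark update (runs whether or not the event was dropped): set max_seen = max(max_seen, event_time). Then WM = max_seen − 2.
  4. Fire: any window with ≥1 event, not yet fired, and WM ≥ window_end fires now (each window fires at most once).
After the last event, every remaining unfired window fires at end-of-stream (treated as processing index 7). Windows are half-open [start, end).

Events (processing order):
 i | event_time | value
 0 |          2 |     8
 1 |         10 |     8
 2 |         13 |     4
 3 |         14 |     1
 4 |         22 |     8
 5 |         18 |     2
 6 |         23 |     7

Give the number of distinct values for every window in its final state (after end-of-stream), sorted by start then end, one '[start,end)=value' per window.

i=0 t=2 v=8: → [0,9); WM=0
i=1 t=10 v=8: → [10,19),[5,14); WM=8
i=2 t=13 v=4: → [10,19),[5,14); WM=11; [0,9) fires=1
i=3 t=14 v=1: → [10,19); WM=12
i=4 t=22 v=8: → [20,29),[15,24); WM=20; [5,14) fires=2 [10,19) fires=3
i=5 t=18 v=2: → [15,24),[10,19); WM=20
i=6 t=23 v=7: → [20,29),[15,24); WM=21

[0,9)=1 [5,14)=2 [10,19)=4 [15,24)=3 [20,29)=2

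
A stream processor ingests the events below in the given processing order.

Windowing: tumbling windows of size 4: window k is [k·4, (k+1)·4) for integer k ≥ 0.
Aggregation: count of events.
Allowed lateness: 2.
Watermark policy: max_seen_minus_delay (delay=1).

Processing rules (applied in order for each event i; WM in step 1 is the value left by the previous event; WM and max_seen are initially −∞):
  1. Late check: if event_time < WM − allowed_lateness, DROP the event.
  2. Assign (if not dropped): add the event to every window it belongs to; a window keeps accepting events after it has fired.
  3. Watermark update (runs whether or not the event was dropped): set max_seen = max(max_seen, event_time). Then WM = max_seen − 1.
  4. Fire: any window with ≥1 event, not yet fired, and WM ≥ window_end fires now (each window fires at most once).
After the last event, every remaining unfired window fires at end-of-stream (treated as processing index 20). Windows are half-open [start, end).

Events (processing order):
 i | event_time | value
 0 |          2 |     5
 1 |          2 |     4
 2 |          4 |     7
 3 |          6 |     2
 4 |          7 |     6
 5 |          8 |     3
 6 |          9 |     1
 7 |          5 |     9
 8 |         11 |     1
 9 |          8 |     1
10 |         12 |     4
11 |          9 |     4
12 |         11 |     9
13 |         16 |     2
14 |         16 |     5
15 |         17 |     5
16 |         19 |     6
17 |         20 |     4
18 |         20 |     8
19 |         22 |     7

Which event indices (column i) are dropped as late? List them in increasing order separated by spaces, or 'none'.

i=0 t=2 v=5: → [0,4); WM=1
i=1 t=2 v=4: → [0,4); WM=1
i=2 t=4 v=7: → [4,8); WM=3
i=3 t=6 v=2: → [4,8); WM=5; [0,4) fires=2
i=4 t=7 v=6: → [4,8); WM=6
i=5 t=8 v=3: → [8,12); WM=7
i=6 t=9 v=1: → [8,12); WM=8; [4,8) fires=3
i=7 t=5 v=9: DROP (t<8-2); WM=8
i=8 t=11 v=1: → [8,12); WM=10
i=9 t=8 v=1: → [8,12); WM=10
i=10 t=12 v=4: → [12,16); WM=11
i=11 t=9 v=4: → [8,12); WM=11
i=12 t=11 v=9: → [8,12); WM=11
i=13 t=16 v=2: → [16,20); WM=15; [8,12) fires=6
i=14 t=16 v=5: → [16,20); WM=15
i=15 t=17 v=5: → [16,20); WM=16; [12,16) fires=1
i=16 t=19 v=6: → [16,20); WM=18
i=17 t=20 v=4: → [20,24); WM=19
i=18 t=20 v=8: → [20,24); WM=19
i=19 t=22 v=7: → [20,24); WM=21; [16,20) fires=4

7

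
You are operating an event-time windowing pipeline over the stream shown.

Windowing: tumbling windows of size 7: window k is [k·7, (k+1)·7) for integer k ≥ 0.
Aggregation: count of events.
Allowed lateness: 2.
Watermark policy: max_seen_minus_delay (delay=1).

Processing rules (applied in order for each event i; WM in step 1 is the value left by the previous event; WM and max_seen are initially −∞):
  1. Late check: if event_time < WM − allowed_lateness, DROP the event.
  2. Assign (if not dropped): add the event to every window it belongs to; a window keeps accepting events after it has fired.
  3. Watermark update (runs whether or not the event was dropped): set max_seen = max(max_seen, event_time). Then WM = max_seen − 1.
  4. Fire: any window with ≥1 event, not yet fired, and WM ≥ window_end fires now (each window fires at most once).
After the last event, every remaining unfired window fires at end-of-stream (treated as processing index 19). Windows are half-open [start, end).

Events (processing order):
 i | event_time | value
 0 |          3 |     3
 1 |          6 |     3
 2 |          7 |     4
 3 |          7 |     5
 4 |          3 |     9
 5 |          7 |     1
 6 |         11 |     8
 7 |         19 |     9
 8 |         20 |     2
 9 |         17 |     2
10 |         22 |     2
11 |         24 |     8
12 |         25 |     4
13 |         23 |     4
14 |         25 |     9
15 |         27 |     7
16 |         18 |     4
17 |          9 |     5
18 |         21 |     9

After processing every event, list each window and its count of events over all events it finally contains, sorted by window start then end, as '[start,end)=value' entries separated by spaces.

[0,7)=2 [7,14)=4 [14,21)=3 [21,28)=6

i=0 t=3 v=3: → [0,7); WM=2
i=1 t=6 v=3: → [0,7); WM=5
i=2 t=7 v=4: → [7,14); WM=6
i=3 t=7 v=5: → [7,14); WM=6
i=4 t=3 v=9: DROP (t<6-2); WM=6
i=5 t=7 v=1: → [7,14); WM=6
i=6 t=11 v=8: → [7,14); WM=10; [0,7) fires=2
i=7 t=19 v=9: → [14,21); WM=18; [7,14) fires=4
i=8 t=20 v=2: → [14,21); WM=19
i=9 t=17 v=2: → [14,21); WM=19
i=10 t=22 v=2: → [21,28); WM=21; [14,21) fires=3
i=11 t=24 v=8: → [21,28); WM=23
i=12 t=25 v=4: → [21,28); WM=24
i=13 t=23 v=4: → [21,28); WM=24
i=14 t=25 v=9: → [21,28); WM=24
i=15 t=27 v=7: → [21,28); WM=26
i=16 t=18 v=4: DROP (t<26-2); WM=26
i=17 t=9 v=5: DROP (t<26-2); WM=26
i=18 t=21 v=9: DROP (t<26-2); WM=26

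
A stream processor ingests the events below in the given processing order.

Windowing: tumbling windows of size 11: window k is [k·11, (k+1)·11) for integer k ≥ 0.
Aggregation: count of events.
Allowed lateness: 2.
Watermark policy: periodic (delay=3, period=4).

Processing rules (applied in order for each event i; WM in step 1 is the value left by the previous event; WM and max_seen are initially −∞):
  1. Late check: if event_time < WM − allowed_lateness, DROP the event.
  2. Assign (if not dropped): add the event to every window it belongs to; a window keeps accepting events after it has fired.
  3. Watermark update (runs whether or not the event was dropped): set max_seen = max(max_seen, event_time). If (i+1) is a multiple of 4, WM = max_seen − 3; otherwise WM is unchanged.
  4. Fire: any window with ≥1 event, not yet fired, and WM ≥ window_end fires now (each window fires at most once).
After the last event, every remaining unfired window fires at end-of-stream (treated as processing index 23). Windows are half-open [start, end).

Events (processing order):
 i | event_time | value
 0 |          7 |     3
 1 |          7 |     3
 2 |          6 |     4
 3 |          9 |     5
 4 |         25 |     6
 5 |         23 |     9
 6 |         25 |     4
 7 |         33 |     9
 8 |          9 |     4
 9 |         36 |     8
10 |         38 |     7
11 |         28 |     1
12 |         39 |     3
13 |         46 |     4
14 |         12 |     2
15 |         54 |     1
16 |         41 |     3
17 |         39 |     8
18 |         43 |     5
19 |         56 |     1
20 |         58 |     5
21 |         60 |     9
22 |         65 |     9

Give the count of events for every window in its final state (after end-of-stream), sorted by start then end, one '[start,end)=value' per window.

i=0 t=7 v=3: → [0,11); WM=−∞
i=1 t=7 v=3: → [0,11); WM=−∞
i=2 t=6 v=4: → [0,11); WM=−∞
i=3 t=9 v=5: → [0,11); WM=6
i=4 t=25 v=6: → [22,33); WM=6
i=5 t=23 v=9: → [22,33); WM=6
i=6 t=25 v=4: → [22,33); WM=6
i=7 t=33 v=9: → [33,44); WM=30; [0,11) fires=4
i=8 t=9 v=4: DROP (t<30-2); WM=30
i=9 t=36 v=8: → [33,44); WM=30
i=10 t=38 v=7: → [33,44); WM=30
i=11 t=28 v=1: → [22,33); WM=35; [22,33) fires=4
i=12 t=39 v=3: → [33,44); WM=35
i=13 t=46 v=4: → [44,55); WM=35
i=14 t=12 v=2: DROP (t<35-2); WM=35
i=15 t=54 v=1: → [44,55); WM=51; [33,44) fires=4
i=16 t=41 v=3: DROP (t<51-2); WM=51
i=17 t=39 v=8: DROP (t<51-2); WM=51
i=18 t=43 v=5: DROP (t<51-2); WM=51
i=19 t=56 v=1: → [55,66); WM=53
i=20 t=58 v=5: → [55,66); WM=53
i=21 t=60 v=9: → [55,66); WM=53
i=22 t=65 v=9: → [55,66); WM=53

[0,11)=4 [22,33)=4 [33,44)=4 [44,55)=2 [55,66)=4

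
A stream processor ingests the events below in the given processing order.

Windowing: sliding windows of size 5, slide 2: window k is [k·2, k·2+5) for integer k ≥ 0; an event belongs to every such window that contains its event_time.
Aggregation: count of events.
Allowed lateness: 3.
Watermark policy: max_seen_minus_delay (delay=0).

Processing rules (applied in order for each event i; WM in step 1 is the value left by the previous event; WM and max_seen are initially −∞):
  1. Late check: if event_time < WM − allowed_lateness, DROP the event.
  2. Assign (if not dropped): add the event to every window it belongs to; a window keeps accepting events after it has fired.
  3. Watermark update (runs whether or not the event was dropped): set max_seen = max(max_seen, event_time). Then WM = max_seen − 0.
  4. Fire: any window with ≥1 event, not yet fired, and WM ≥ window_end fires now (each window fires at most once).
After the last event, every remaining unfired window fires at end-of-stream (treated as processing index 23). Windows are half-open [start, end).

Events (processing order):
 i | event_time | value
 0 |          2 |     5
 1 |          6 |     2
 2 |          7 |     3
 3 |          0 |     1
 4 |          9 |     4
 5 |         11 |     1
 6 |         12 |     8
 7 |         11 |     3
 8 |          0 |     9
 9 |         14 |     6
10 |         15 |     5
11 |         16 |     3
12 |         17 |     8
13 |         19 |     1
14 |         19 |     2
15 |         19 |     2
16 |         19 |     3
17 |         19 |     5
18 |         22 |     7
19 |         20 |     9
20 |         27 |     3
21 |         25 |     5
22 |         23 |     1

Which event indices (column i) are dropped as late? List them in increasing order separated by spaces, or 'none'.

i=0 t=2 v=5: → [2,7),[0,5); WM=2
i=1 t=6 v=2: → [6,11),[4,9),[2,7); WM=6; [0,5) fires=1
i=2 t=7 v=3: → [6,11),[4,9); WM=7; [2,7) fires=2
i=3 t=0 v=1: DROP (t<7-3); WM=7
i=4 t=9 v=4: → [8,13),[6,11); WM=9; [4,9) fires=2
i=5 t=11 v=1: → [10,15),[8,13); WM=11; [6,11) fires=3
i=6 t=12 v=8: → [12,17),[10,15),[8,13); WM=12
i=7 t=11 v=3: → [10,15),[8,13); WM=12
i=8 t=0 v=9: DROP (t<12-3); WM=12
i=9 t=14 v=6: → [14,19),[12,17),[10,15); WM=14; [8,13) fires=4
i=10 t=15 v=5: → [14,19),[12,17); WM=15; [10,15) fires=4
i=11 t=16 v=3: → [16,21),[14,19),[12,17); WM=16
i=12 t=17 v=8: → [16,21),[14,19); WM=17; [12,17) fires=4
i=13 t=19 v=1: → [18,23),[16,21); WM=19; [14,19) fires=4
i=14 t=19 v=2: → [18,23),[16,21); WM=19
i=15 t=19 v=2: → [18,23),[16,21); WM=19
i=16 t=19 v=3: → [18,23),[16,21); WM=19
i=17 t=19 v=5: → [18,23),[16,21); WM=19
i=18 t=22 v=7: → [22,27),[20,25),[18,23); WM=22; [16,21) fires=7
i=19 t=20 v=9: → [20,25),[18,23),[16,21); WM=22
i=20 t=27 v=3: → [26,31),[24,29); WM=27; [18,23) fires=7 [20,25) fires=2 [22,27) fires=1
i=21 t=25 v=5: → [24,29),[22,27); WM=27
i=22 t=23 v=1: DROP (t<27-3); WM=27

3 8 22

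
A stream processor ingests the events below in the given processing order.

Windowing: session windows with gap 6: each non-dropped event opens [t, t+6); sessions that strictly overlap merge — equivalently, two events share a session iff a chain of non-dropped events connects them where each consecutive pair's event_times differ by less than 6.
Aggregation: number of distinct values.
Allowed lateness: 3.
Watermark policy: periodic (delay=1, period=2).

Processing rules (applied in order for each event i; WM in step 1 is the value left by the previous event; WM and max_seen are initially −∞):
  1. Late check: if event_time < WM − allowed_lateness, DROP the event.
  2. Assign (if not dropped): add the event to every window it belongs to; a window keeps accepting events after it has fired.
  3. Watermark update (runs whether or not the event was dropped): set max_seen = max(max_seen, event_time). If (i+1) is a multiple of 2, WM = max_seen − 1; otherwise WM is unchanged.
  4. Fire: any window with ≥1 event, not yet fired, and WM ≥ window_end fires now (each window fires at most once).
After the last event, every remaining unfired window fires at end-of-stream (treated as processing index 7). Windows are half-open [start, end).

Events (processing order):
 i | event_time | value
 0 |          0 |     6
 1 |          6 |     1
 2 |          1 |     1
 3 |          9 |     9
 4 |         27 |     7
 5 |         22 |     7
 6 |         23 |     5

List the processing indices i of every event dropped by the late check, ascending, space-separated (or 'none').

2

i=0 t=0 v=6: → [0,6); WM=−∞
i=1 t=6 v=1: → [6,12); WM=5
i=2 t=1 v=1: DROP (t<5-3); WM=5
i=3 t=9 v=9: → [6,15); WM=8
i=4 t=27 v=7: → [27,33); WM=8
i=5 t=22 v=7: → [22,33); WM=26
i=6 t=23 v=5: → [22,33); WM=26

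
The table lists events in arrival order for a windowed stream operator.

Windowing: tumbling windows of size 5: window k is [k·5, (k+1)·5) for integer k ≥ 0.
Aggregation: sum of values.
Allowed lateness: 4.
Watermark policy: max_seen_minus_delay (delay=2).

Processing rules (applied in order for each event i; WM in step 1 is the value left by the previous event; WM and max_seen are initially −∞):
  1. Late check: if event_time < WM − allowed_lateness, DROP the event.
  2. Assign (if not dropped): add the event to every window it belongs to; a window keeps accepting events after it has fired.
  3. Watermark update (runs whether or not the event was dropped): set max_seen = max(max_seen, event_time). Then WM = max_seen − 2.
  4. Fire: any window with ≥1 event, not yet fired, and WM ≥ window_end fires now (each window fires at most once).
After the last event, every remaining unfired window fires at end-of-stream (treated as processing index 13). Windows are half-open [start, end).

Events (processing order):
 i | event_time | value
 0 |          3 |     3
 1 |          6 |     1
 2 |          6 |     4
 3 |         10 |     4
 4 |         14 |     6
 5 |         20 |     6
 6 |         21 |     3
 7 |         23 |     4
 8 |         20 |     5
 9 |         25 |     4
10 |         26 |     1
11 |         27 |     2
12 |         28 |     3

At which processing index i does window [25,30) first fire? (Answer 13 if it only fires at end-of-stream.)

i=0 t=3 v=3: → [0,5); WM=1
i=1 t=6 v=1: → [5,10); WM=4
i=2 t=6 v=4: → [5,10); WM=4
i=3 t=10 v=4: → [10,15); WM=8; [0,5) fires=3
i=4 t=14 v=6: → [10,15); WM=12; [5,10) fires=5
i=5 t=20 v=6: → [20,25); WM=18; [10,15) fires=10
i=6 t=21 v=3: → [20,25); WM=19
i=7 t=23 v=4: → [20,25); WM=21
i=8 t=20 v=5: → [20,25); WM=21
i=9 t=25 v=4: → [25,30); WM=23
i=10 t=26 v=1: → [25,30); WM=24
i=11 t=27 v=2: → [25,30); WM=25; [20,25) fires=18
i=12 t=28 v=3: → [25,30); WM=26

13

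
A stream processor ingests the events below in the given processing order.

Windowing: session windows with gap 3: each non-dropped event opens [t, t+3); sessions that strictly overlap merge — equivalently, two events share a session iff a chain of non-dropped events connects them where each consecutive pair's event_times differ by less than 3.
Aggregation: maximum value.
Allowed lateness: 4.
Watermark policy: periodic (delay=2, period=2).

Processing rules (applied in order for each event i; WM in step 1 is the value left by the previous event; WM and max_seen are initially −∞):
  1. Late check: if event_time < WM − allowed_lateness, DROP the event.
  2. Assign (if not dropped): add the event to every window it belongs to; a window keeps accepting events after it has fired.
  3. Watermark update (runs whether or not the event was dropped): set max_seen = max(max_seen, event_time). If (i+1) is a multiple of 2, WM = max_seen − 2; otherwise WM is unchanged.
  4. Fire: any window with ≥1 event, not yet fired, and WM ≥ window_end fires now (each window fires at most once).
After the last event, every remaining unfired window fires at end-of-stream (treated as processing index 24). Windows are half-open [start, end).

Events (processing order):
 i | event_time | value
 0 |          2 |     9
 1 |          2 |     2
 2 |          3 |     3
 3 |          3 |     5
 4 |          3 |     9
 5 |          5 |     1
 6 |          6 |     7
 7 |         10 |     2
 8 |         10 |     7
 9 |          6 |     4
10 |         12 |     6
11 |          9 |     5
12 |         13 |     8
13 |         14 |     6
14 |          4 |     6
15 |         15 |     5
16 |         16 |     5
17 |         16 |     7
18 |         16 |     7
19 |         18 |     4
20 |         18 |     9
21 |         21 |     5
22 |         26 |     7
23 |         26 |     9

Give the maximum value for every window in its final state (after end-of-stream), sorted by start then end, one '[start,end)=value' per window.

i=0 t=2 v=9: → [2,5); WM=−∞
i=1 t=2 v=2: → [2,5); WM=0
i=2 t=3 v=3: → [2,6); WM=0
i=3 t=3 v=5: → [2,6); WM=1
i=4 t=3 v=9: → [2,6); WM=1
i=5 t=5 v=1: → [2,8); WM=3
i=6 t=6 v=7: → [2,9); WM=3
i=7 t=10 v=2: → [10,13); WM=8
i=8 t=10 v=7: → [10,13); WM=8
i=9 t=6 v=4: → [2,9); WM=8
i=10 t=12 v=6: → [10,15); WM=8
i=11 t=9 v=5: → [9,15); WM=10
i=12 t=13 v=8: → [9,16); WM=10
i=13 t=14 v=6: → [9,17); WM=12
i=14 t=4 v=6: DROP (t<12-4); WM=12
i=15 t=15 v=5: → [9,18); WM=13
i=16 t=16 v=5: → [9,19); WM=13
i=17 t=16 v=7: → [9,19); WM=14
i=18 t=16 v=7: → [9,19); WM=14
i=19 t=18 v=4: → [9,21); WM=16
i=20 t=18 v=9: → [9,21); WM=16
i=21 t=21 v=5: → [21,24); WM=19
i=22 t=26 v=7: → [26,29); WM=19
i=23 t=26 v=9: → [26,29); WM=24

[2,9)=9 [9,21)=9 [21,24)=5 [26,29)=9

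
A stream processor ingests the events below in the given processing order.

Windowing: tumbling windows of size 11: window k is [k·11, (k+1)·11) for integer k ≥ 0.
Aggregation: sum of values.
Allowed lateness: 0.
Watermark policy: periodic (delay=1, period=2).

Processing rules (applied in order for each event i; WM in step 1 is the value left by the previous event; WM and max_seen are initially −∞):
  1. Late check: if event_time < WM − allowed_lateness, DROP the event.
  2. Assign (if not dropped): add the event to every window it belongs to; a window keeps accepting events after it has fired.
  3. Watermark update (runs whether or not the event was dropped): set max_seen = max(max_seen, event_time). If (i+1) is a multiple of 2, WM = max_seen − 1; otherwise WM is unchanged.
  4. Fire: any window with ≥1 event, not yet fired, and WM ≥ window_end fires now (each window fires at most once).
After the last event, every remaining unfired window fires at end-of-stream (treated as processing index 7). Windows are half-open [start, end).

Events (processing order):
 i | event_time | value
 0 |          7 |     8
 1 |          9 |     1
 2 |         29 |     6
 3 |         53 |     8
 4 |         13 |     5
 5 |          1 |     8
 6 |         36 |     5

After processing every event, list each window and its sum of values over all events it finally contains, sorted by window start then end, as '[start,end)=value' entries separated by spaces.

[0,11)=9 [22,33)=6 [44,55)=8

i=0 t=7 v=8: → [0,11); WM=−∞
i=1 t=9 v=1: → [0,11); WM=8
i=2 t=29 v=6: → [22,33); WM=8
i=3 t=53 v=8: → [44,55); WM=52; [0,11) fires=9 [22,33) fires=6
i=4 t=13 v=5: DROP (t<52-0); WM=52
i=5 t=1 v=8: DROP (t<52-0); WM=52
i=6 t=36 v=5: DROP (t<52-0); WM=52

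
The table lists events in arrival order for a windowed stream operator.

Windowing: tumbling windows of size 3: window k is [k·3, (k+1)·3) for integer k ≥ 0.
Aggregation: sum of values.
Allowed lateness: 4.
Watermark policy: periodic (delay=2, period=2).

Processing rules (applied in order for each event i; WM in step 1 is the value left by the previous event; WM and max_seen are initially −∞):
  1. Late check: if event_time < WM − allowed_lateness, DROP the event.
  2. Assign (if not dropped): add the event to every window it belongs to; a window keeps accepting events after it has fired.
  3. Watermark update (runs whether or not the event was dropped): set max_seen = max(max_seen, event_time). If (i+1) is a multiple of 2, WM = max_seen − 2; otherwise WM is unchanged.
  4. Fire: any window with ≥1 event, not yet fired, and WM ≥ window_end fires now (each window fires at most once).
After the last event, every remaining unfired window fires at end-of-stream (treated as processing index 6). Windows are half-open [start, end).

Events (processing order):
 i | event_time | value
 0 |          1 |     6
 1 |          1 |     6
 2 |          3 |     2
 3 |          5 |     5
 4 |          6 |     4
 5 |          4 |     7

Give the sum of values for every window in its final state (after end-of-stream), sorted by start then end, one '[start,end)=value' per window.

i=0 t=1 v=6: → [0,3); WM=−∞
i=1 t=1 v=6: → [0,3); WM=-1
i=2 t=3 v=2: → [3,6); WM=-1
i=3 t=5 v=5: → [3,6); WM=3; [0,3) fires=12
i=4 t=6 v=4: → [6,9); WM=3
i=5 t=4 v=7: → [3,6); WM=4

[0,3)=12 [3,6)=14 [6,9)=4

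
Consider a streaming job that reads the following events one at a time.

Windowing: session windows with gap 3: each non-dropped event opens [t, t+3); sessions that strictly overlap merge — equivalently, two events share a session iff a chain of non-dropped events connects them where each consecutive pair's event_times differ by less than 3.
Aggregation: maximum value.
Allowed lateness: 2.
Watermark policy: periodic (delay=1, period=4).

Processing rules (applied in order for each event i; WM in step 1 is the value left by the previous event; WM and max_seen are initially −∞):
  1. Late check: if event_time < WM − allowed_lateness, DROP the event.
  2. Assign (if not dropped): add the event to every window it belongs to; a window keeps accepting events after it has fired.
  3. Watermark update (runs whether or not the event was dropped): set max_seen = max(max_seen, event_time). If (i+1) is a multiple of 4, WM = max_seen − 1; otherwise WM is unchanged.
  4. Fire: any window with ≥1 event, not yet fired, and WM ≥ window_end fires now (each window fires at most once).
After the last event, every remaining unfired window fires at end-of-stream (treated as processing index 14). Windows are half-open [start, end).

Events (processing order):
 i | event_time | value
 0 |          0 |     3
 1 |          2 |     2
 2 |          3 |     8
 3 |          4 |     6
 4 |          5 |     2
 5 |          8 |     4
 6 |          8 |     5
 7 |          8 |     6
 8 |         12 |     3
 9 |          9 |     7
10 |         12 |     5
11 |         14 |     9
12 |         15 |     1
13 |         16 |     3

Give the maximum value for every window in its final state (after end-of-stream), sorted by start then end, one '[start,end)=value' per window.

i=0 t=0 v=3: → [0,3); WM=−∞
i=1 t=2 v=2: → [0,5); WM=−∞
i=2 t=3 v=8: → [0,6); WM=−∞
i=3 t=4 v=6: → [0,7); WM=3
i=4 t=5 v=2: → [0,8); WM=3
i=5 t=8 v=4: → [8,11); WM=3
i=6 t=8 v=5: → [8,11); WM=3
i=7 t=8 v=6: → [8,11); WM=7
i=8 t=12 v=3: → [12,15); WM=7
i=9 t=9 v=7: → [8,12); WM=7
i=10 t=12 v=5: → [12,15); WM=7
i=11 t=14 v=9: → [12,17); WM=13
i=12 t=15 v=1: → [12,18); WM=13
i=13 t=16 v=3: → [12,19); WM=13

[0,8)=8 [8,12)=7 [12,19)=9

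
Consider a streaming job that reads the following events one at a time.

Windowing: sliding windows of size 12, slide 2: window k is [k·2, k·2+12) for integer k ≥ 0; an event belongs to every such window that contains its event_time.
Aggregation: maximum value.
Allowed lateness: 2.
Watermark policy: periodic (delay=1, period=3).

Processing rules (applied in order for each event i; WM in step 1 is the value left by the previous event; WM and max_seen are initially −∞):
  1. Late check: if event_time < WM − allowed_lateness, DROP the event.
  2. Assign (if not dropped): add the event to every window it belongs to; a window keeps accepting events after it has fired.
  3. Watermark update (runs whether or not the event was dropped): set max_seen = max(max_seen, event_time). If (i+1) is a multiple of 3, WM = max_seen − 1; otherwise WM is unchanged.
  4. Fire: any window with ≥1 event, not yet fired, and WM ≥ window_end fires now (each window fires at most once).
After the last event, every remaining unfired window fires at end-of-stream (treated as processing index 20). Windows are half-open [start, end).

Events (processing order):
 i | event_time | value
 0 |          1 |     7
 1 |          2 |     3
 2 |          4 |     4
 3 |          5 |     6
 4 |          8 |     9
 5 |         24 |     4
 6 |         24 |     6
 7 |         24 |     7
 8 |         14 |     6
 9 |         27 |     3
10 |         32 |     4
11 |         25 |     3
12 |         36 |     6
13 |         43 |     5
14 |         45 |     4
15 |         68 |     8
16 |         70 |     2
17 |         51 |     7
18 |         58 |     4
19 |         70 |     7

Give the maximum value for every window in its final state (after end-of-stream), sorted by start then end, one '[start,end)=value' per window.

i=0 t=1 v=7: → [0,12); WM=−∞
i=1 t=2 v=3: → [2,14),[0,12); WM=−∞
i=2 t=4 v=4: → [4,16),[2,14),[0,12); WM=3
i=3 t=5 v=6: → [4,16),[2,14),[0,12); WM=3
i=4 t=8 v=9: → [8,20),[6,18),[4,16),[2,14),[0,12); WM=3
i=5 t=24 v=4: → [24,36),[22,34),[20,32),[18,30),[16,28),[14,26); WM=23; [0,12) fires=9 [2,14) fires=9 [4,16) fires=9 [6,18) fires=9 [8,20) fires=9
i=6 t=24 v=6: → [24,36),[22,34),[20,32),[18,30),[16,28),[14,26); WM=23
i=7 t=24 v=7: → [24,36),[22,34),[20,32),[18,30),[16,28),[14,26); WM=23
i=8 t=14 v=6: DROP (t<23-2); WM=23
i=9 t=27 v=3: → [26,38),[24,36),[22,34),[20,32),[18,30),[16,28); WM=23
i=10 t=32 v=4: → [32,44),[30,42),[28,40),[26,38),[24,36),[22,34); WM=23
i=11 t=25 v=3: → [24,36),[22,34),[20,32),[18,30),[16,28),[14,26); WM=31; [14,26) fires=7 [16,28) fires=7 [18,30) fires=7
i=12 t=36 v=6: → [36,48),[34,46),[32,44),[30,42),[28,40),[26,38); WM=31
i=13 t=43 v=5: → [42,54),[40,52),[38,50),[36,48),[34,46),[32,44); WM=31
i=14 t=45 v=4: → [44,56),[42,54),[40,52),[38,50),[36,48),[34,46); WM=44; [20,32) fires=7 [22,34) fires=7 [24,36) fires=7 [26,38) fires=6 [28,40) fires=6 [30,42) fires=6 [32,44) fires=6
i=15 t=68 v=8: → [68,80),[66,78),[64,76),[62,74),[60,72),[58,70); WM=44
i=16 t=70 v=2: → [70,82),[68,80),[66,78),[64,76),[62,74),[60,72); WM=44
i=17 t=51 v=7: → [50,62),[48,60),[46,58),[44,56),[42,54),[40,52); WM=69; [34,46) fires=6 [36,48) fires=6 [38,50) fires=5 [40,52) fires=7 [42,54) fires=7 [44,56) fires=7 [46,58) fires=7 [48,60) fires=7 [50,62) fires=7
i=18 t=58 v=4: DROP (t<69-2); WM=69
i=19 t=70 v=7: → [70,82),[68,80),[66,78),[64,76),[62,74),[60,72); WM=69

[0,12)=9 [2,14)=9 [4,16)=9 [6,18)=9 [8,20)=9 [14,26)=7 [16,28)=7 [18,30)=7 [20,32)=7 [22,34)=7 [24,36)=7 [26,38)=6 [28,40)=6 [30,42)=6 [32,44)=6 [34,46)=6 [36,48)=6 [38,50)=5 [40,52)=7 [42,54)=7 [44,56)=7 [46,58)=7 [48,60)=7 [50,62)=7 [58,70)=8 [60,72)=8 [62,74)=8 [64,76)=8 [66,78)=8 [68,80)=8 [70,82)=7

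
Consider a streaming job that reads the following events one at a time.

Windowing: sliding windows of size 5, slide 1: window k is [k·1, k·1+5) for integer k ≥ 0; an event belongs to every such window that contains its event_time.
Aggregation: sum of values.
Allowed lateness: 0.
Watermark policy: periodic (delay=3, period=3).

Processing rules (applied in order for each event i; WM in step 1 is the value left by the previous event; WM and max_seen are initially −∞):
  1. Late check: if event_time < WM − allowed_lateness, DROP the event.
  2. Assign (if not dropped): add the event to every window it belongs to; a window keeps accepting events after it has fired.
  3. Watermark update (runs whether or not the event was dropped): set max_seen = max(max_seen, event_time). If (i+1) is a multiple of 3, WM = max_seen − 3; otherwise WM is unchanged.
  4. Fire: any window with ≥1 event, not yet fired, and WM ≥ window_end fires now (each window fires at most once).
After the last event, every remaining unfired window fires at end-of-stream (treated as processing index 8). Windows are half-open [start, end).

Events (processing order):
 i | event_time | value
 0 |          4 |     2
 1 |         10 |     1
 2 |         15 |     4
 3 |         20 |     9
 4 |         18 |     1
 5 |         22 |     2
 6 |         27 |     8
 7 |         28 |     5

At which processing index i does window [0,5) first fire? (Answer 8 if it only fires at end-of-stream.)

2

i=0 t=4 v=2: → [4,9),[3,8),[2,7),[1,6),[0,5); WM=−∞
i=1 t=10 v=1: → [10,15),[9,14),[8,13),[7,12),[6,11); WM=−∞
i=2 t=15 v=4: → [15,20),[14,19),[13,18),[12,17),[11,16); WM=12; [0,5) fires=2 [1,6) fires=2 [2,7) fires=2 [3,8) fires=2 [4,9) fires=2 [6,11) fires=1 [7,12) fires=1
i=3 t=20 v=9: → [20,25),[19,24),[18,23),[17,22),[16,21); WM=12
i=4 t=18 v=1: → [18,23),[17,22),[16,21),[15,20),[14,19); WM=12
i=5 t=22 v=2: → [22,27),[21,26),[20,25),[19,24),[18,23); WM=19; [8,13) fires=1 [9,14) fires=1 [10,15) fires=1 [11,16) fires=4 [12,17) fires=4 [13,18) fires=4 [14,19) fires=5
i=6 t=27 v=8: → [27,32),[26,31),[25,30),[24,29),[23,28); WM=19
i=7 t=28 v=5: → [28,33),[27,32),[26,31),[25,30),[24,29); WM=19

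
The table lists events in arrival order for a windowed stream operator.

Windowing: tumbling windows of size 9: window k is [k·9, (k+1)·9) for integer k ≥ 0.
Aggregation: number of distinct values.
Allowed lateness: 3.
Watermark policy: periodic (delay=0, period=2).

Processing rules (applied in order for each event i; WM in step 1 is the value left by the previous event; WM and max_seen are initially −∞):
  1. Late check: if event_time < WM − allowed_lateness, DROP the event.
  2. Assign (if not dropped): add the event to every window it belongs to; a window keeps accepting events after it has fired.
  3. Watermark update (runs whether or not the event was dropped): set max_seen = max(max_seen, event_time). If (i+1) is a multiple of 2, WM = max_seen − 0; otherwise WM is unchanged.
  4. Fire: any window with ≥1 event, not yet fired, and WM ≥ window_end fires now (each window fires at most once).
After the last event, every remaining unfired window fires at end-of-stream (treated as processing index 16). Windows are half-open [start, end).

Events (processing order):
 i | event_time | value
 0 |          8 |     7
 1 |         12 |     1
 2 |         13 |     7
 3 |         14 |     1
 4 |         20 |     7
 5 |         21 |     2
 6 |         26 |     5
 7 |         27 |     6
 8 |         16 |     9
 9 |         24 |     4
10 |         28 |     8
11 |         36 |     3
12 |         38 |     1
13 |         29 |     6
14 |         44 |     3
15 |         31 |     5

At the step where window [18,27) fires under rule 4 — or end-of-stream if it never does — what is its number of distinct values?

3

i=0 t=8 v=7: → [0,9); WM=−∞
i=1 t=12 v=1: → [9,18); WM=12; [0,9) fires=1
i=2 t=13 v=7: → [9,18); WM=12
i=3 t=14 v=1: → [9,18); WM=14
i=4 t=20 v=7: → [18,27); WM=14
i=5 t=21 v=2: → [18,27); WM=21; [9,18) fires=2
i=6 t=26 v=5: → [18,27); WM=21
i=7 t=27 v=6: → [27,36); WM=27; [18,27) fires=3
i=8 t=16 v=9: DROP (t<27-3); WM=27
i=9 t=24 v=4: → [18,27); WM=27
i=10 t=28 v=8: → [27,36); WM=27
i=11 t=36 v=3: → [36,45); WM=36; [27,36) fires=2
i=12 t=38 v=1: → [36,45); WM=36
i=13 t=29 v=6: DROP (t<36-3); WM=38
i=14 t=44 v=3: → [36,45); WM=38
i=15 t=31 v=5: DROP (t<38-3); WM=44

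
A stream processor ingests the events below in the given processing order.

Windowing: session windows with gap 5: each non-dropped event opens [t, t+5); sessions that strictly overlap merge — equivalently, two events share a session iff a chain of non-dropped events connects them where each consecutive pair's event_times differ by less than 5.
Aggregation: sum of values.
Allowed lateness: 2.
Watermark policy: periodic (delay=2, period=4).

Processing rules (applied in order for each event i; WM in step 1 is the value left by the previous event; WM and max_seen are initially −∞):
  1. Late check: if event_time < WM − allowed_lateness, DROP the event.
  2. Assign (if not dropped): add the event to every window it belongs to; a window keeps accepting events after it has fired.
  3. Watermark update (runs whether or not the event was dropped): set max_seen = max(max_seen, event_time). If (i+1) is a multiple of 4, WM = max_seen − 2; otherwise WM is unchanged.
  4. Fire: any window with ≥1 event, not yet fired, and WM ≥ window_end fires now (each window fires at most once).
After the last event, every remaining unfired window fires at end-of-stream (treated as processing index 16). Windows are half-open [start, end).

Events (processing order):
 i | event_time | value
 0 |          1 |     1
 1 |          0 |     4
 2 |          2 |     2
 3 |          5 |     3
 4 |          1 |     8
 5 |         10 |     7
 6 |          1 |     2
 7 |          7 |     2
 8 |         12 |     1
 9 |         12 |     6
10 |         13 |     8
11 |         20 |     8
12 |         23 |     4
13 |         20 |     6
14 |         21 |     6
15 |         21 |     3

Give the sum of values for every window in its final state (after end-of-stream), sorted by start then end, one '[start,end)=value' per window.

i=0 t=1 v=1: → [1,6); WM=−∞
i=1 t=0 v=4: → [0,6); WM=−∞
i=2 t=2 v=2: → [0,7); WM=−∞
i=3 t=5 v=3: → [0,10); WM=3
i=4 t=1 v=8: → [0,10); WM=3
i=5 t=10 v=7: → [10,15); WM=3
i=6 t=1 v=2: → [0,10); WM=3
i=7 t=7 v=2: → [0,15); WM=8
i=8 t=12 v=1: → [0,17); WM=8
i=9 t=12 v=6: → [0,17); WM=8
i=10 t=13 v=8: → [0,18); WM=8
i=11 t=20 v=8: → [20,25); WM=18
i=12 t=23 v=4: → [20,28); WM=18
i=13 t=20 v=6: → [20,28); WM=18
i=14 t=21 v=6: → [20,28); WM=18
i=15 t=21 v=3: → [20,28); WM=21

[0,18)=44 [20,28)=27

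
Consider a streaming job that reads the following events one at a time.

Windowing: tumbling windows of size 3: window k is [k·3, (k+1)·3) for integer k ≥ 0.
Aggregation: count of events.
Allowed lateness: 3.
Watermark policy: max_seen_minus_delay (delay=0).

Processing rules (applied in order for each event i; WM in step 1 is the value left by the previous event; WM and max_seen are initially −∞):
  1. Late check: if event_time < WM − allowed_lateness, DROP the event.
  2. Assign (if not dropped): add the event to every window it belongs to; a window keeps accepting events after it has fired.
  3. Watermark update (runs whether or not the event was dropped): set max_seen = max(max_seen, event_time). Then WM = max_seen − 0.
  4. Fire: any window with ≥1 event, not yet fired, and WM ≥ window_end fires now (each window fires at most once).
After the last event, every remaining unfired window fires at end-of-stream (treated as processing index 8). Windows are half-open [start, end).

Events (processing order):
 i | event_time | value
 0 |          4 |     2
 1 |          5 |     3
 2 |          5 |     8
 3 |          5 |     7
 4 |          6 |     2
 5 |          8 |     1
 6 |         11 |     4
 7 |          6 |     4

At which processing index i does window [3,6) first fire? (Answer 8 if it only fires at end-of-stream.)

4

i=0 t=4 v=2: → [3,6); WM=4
i=1 t=5 v=3: → [3,6); WM=5
i=2 t=5 v=8: → [3,6); WM=5
i=3 t=5 v=7: → [3,6); WM=5
i=4 t=6 v=2: → [6,9); WM=6; [3,6) fires=4
i=5 t=8 v=1: → [6,9); WM=8
i=6 t=11 v=4: → [9,12); WM=11; [6,9) fires=2
i=7 t=6 v=4: DROP (t<11-3); WM=11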